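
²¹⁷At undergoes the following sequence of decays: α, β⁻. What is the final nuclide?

Po-213

Start: (A, Z) = (217, 85).
After α: (213, 83).
After β⁻: (213, 84).
Z = 84 is polonium.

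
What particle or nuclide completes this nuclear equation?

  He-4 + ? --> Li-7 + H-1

alpha particle

Conserve mass number: 4 + A = 7 + 1, so A = 4.
Conserve atomic number: 2 + Z = 3 + 1, so Z = 2.
A = 4 and Z = 2 is He-4 — an alpha particle.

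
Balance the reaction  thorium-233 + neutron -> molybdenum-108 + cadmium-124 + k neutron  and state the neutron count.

2

Conserve mass number: 234 = 108 + 124 + k, so k = 234 − 232 = 2.
Check atomic number: 90 = 42 + 48 + 0 = 90. ✓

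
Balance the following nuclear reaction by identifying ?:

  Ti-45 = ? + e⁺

Conserve mass number: 45 = A + 0, so A = 45.
Conserve atomic number: 22 = Z + 1, so Z = 21.
Z = 21 is scandium, so the species is Sc-45.

Sc-45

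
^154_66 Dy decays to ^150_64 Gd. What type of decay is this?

alpha decay

ΔA = 150 − 154 = -4; ΔZ = 64 − 66 = -2.
A drops by 4 and Z drops by 2 — the signature of alpha emission.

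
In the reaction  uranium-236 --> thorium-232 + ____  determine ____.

Conserve mass number: 236 = 232 + A, so A = 4.
Conserve atomic number: 92 = 90 + Z, so Z = 2.
A = 4 and Z = 2 is helium-4 — an alpha particle.

alpha particle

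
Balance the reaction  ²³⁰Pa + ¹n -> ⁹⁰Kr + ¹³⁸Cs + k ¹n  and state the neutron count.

3

Conserve mass number: 231 = 90 + 138 + k, so k = 231 − 228 = 3.
Check atomic number: 91 = 36 + 55 + 0 = 91. ✓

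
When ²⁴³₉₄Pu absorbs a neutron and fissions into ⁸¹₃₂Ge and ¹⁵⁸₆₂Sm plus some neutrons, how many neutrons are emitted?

5

Conserve mass number: 244 = 81 + 158 + k, so k = 244 − 239 = 5.
Check atomic number: 94 = 32 + 62 + 0 = 94. ✓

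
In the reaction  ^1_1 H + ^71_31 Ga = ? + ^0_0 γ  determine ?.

Conserve mass number: 1 + 71 = A + 0, so A = 72.
Conserve atomic number: 1 + 31 = Z + 0, so Z = 32.
Z = 32 is germanium, so the species is ^72_32 Ge.

Ge-72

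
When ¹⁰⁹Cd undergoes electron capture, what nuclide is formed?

Ag-109

Electron capture: mass number changes by +0, atomic number by -1.
A: 109 = 109; Z: 48 − 1 = 47.
Z = 47 is silver, so the daughter is ¹⁰⁹Ag.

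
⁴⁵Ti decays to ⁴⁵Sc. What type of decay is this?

beta-plus decay or electron capture

ΔA = 45 − 45 = 0; ΔZ = 21 − 22 = -1.
A is unchanged and Z drops by 1 — a proton has become a neutron (β⁺ emission or electron capture).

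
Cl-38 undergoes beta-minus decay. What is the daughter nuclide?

Ar-38

Beta-minus decay: mass number changes by +0, atomic number by +1.
A: 38 = 38; Z: 17 + 1 = 18.
Z = 18 is argon, so the daughter is Ar-38.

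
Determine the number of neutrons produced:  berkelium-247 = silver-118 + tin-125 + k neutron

Conserve mass number: 247 = 118 + 125 + k, so k = 247 − 243 = 4.
Check atomic number: 97 = 47 + 50 + 0 = 97. ✓

4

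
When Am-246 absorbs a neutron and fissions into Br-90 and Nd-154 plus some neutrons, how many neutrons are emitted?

3

Conserve mass number: 247 = 90 + 154 + k, so k = 247 − 244 = 3.
Check atomic number: 95 = 35 + 60 + 0 = 95. ✓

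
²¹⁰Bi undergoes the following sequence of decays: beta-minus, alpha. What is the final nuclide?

Pb-206

Start: (A, Z) = (210, 83).
After β⁻: (210, 84).
After α: (206, 82).
Z = 82 is lead.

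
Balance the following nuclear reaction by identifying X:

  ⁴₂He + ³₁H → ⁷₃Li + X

Conserve mass number: 4 + 3 = 7 + A, so A = 0.
Conserve atomic number: 2 + 1 = 3 + Z, so Z = 0.
A = 0 and Z = 0 is ⁰₀γ — a gamma ray.

gamma ray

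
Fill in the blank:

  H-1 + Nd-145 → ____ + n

Conserve mass number: 1 + 145 = A + 1, so A = 145.
Conserve atomic number: 1 + 60 = Z + 0, so Z = 61.
Z = 61 is promethium, so the species is Pm-145.

Pm-145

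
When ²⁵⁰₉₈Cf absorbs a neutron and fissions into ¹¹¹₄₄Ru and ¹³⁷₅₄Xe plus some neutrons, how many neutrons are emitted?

3

Conserve mass number: 251 = 111 + 137 + k, so k = 251 − 248 = 3.
Check atomic number: 98 = 44 + 54 + 0 = 98. ✓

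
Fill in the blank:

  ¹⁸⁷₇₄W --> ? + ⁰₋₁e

Conserve mass number: 187 = A + 0, so A = 187.
Conserve atomic number: 74 = Z − 1, so Z = 75.
Z = 75 is rhenium, so the species is ¹⁸⁷₇₅Re.

Re-187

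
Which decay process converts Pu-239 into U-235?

alpha decay

ΔA = 235 − 239 = -4; ΔZ = 92 − 94 = -2.
A drops by 4 and Z drops by 2 — the signature of alpha emission.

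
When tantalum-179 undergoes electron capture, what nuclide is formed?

Electron capture: mass number changes by +0, atomic number by -1.
A: 179 = 179; Z: 73 − 1 = 72.
Z = 72 is hafnium, so the daughter is hafnium-179.

Hf-179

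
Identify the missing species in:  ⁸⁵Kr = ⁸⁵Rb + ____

beta-minus particle

Conserve mass number: 85 = 85 + A, so A = 0.
Conserve atomic number: 36 = 37 + Z, so Z = -1.
A = 0 and Z = -1 is e⁻ — a beta-minus particle.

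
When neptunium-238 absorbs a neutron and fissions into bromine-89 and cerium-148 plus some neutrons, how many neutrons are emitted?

2

Conserve mass number: 239 = 89 + 148 + k, so k = 239 − 237 = 2.
Check atomic number: 93 = 35 + 58 + 0 = 93. ✓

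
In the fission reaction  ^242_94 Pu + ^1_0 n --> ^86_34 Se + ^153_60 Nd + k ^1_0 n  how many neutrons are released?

Conserve mass number: 243 = 86 + 153 + k, so k = 243 − 239 = 4.
Check atomic number: 94 = 34 + 60 + 0 = 94. ✓

4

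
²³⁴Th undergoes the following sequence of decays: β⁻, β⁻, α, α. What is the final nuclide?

Start: (A, Z) = (234, 90).
After β⁻: (234, 91).
After β⁻: (234, 92).
After α: (230, 90).
After α: (226, 88).
Z = 88 is radium.

Ra-226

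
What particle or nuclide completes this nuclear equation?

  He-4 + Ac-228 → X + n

Pa-231

Conserve mass number: 4 + 228 = A + 1, so A = 231.
Conserve atomic number: 2 + 89 = Z + 0, so Z = 91.
Z = 91 is protactinium, so the species is Pa-231.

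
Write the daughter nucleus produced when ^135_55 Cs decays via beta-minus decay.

Beta-minus decay: mass number changes by +0, atomic number by +1.
A: 135 = 135; Z: 55 + 1 = 56.
Z = 56 is barium, so the daughter is ^135_56 Ba.

Ba-135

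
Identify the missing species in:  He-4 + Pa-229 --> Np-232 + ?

neutron

Conserve mass number: 4 + 229 = 232 + A, so A = 1.
Conserve atomic number: 2 + 91 = 93 + Z, so Z = 0.
A = 1 and Z = 0 is n — a neutron.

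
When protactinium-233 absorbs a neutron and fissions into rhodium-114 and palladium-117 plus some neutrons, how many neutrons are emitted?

Conserve mass number: 234 = 114 + 117 + k, so k = 234 − 231 = 3.
Check atomic number: 91 = 45 + 46 + 0 = 91. ✓

3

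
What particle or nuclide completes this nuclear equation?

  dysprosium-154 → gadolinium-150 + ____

alpha particle

Conserve mass number: 154 = 150 + A, so A = 4.
Conserve atomic number: 66 = 64 + Z, so Z = 2.
A = 4 and Z = 2 is helium-4 — an alpha particle.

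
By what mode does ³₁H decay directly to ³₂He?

beta-minus decay

ΔA = 3 − 3 = 0; ΔZ = 2 − 1 = +1.
A is unchanged and Z rises by 1 — a neutron has become a proton (β⁻ decay).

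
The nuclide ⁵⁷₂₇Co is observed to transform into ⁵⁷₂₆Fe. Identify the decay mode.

ΔA = 57 − 57 = 0; ΔZ = 26 − 27 = -1.
A is unchanged and Z drops by 1 — a proton has become a neutron (β⁺ emission or electron capture).

beta-plus decay or electron capture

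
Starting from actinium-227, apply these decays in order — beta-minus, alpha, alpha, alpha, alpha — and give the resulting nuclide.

Pb-211

Start: (A, Z) = (227, 89).
After β⁻: (227, 90).
After α: (223, 88).
After α: (219, 86).
After α: (215, 84).
After α: (211, 82).
Z = 82 is lead.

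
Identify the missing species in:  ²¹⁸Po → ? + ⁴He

Conserve mass number: 218 = A + 4, so A = 214.
Conserve atomic number: 84 = Z + 2, so Z = 82.
Z = 82 is lead, so the species is ²¹⁴Pb.

Pb-214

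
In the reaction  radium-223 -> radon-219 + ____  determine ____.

alpha particle

Conserve mass number: 223 = 219 + A, so A = 4.
Conserve atomic number: 88 = 86 + Z, so Z = 2.
A = 4 and Z = 2 is helium-4 — an alpha particle.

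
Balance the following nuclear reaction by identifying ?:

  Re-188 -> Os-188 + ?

Conserve mass number: 188 = 188 + A, so A = 0.
Conserve atomic number: 75 = 76 + Z, so Z = -1.
A = 0 and Z = -1 is e⁻ — a beta-minus particle.

beta-minus particle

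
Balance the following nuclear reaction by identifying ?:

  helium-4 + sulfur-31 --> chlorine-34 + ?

Conserve mass number: 4 + 31 = 34 + A, so A = 1.
Conserve atomic number: 2 + 16 = 17 + Z, so Z = 1.
A = 1 and Z = 1 is hydrogen-1 — a proton.

proton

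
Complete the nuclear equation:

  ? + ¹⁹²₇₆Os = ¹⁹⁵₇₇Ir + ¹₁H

Conserve mass number: A + 192 = 195 + 1, so A = 4.
Conserve atomic number: Z + 76 = 77 + 1, so Z = 2.
A = 4 and Z = 2 is ⁴₂He — an alpha particle.

alpha particle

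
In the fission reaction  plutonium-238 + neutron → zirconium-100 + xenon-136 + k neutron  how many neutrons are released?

Conserve mass number: 239 = 100 + 136 + k, so k = 239 − 236 = 3.
Check atomic number: 94 = 40 + 54 + 0 = 94. ✓

3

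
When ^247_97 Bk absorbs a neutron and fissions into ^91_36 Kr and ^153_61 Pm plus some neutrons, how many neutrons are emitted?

4

Conserve mass number: 248 = 91 + 153 + k, so k = 248 − 244 = 4.
Check atomic number: 97 = 36 + 61 + 0 = 97. ✓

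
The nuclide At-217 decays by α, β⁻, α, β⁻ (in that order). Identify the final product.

Start: (A, Z) = (217, 85).
After α: (213, 83).
After β⁻: (213, 84).
After α: (209, 82).
After β⁻: (209, 83).
Z = 83 is bismuth.

Bi-209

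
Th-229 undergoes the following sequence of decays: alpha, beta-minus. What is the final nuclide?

Ac-225

Start: (A, Z) = (229, 90).
After α: (225, 88).
After β⁻: (225, 89).
Z = 89 is actinium.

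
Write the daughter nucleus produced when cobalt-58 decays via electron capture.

Fe-58

Electron capture: mass number changes by +0, atomic number by -1.
A: 58 = 58; Z: 27 − 1 = 26.
Z = 26 is iron, so the daughter is iron-58.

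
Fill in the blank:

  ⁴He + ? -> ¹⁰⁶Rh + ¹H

Conserve mass number: 4 + A = 106 + 1, so A = 103.
Conserve atomic number: 2 + Z = 45 + 1, so Z = 44.
Z = 44 is ruthenium, so the species is ¹⁰³Ru.

Ru-103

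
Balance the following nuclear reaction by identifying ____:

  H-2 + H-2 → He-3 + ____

Conserve mass number: 2 + 2 = 3 + A, so A = 1.
Conserve atomic number: 1 + 1 = 2 + Z, so Z = 0.
A = 1 and Z = 0 is n — a neutron.

neutron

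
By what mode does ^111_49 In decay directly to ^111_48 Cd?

ΔA = 111 − 111 = 0; ΔZ = 48 − 49 = -1.
A is unchanged and Z drops by 1 — a proton has become a neutron (β⁺ emission or electron capture).

beta-plus decay or electron capture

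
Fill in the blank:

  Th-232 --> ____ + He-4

Ra-228

Conserve mass number: 232 = A + 4, so A = 228.
Conserve atomic number: 90 = Z + 2, so Z = 88.
Z = 88 is radium, so the species is Ra-228.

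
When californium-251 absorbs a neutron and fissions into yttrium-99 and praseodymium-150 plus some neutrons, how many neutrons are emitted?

3

Conserve mass number: 252 = 99 + 150 + k, so k = 252 − 249 = 3.
Check atomic number: 98 = 39 + 59 + 0 = 98. ✓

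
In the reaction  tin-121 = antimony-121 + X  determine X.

beta-minus particle

Conserve mass number: 121 = 121 + A, so A = 0.
Conserve atomic number: 50 = 51 + Z, so Z = -1.
A = 0 and Z = -1 is e⁻ — a beta-minus particle.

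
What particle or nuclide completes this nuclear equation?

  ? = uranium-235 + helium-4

Conserve mass number: A = 235 + 4, so A = 239.
Conserve atomic number: Z = 92 + 2, so Z = 94.
Z = 94 is plutonium, so the species is plutonium-239.

Pu-239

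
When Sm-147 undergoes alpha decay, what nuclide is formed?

Nd-143

Alpha decay: mass number changes by -4, atomic number by -2.
A: 147 − 4 = 143; Z: 62 − 2 = 60.
Z = 60 is neodymium, so the daughter is Nd-143.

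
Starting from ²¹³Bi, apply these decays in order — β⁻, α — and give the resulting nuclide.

Start: (A, Z) = (213, 83).
After β⁻: (213, 84).
After α: (209, 82).
Z = 82 is lead.

Pb-209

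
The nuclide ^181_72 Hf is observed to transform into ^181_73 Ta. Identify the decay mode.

beta-minus decay

ΔA = 181 − 181 = 0; ΔZ = 73 − 72 = +1.
A is unchanged and Z rises by 1 — a neutron has become a proton (β⁻ decay).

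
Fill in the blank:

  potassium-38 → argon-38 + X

Conserve mass number: 38 = 38 + A, so A = 0.
Conserve atomic number: 19 = 18 + Z, so Z = 1.
A = 0 and Z = 1 is e⁺ — a positron.

positron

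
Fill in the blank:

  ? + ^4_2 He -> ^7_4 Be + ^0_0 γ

He-3

Conserve mass number: A + 4 = 7 + 0, so A = 3.
Conserve atomic number: Z + 2 = 4 + 0, so Z = 2.
Z = 2 is helium, so the species is ^3_2 He.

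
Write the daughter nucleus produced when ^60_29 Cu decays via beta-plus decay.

Beta-plus decay: mass number changes by +0, atomic number by -1.
A: 60 = 60; Z: 29 − 1 = 28.
Z = 28 is nickel, so the daughter is ^60_28 Ni.

Ni-60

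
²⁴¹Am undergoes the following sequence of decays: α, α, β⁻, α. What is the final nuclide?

Th-229

Start: (A, Z) = (241, 95).
After α: (237, 93).
After α: (233, 91).
After β⁻: (233, 92).
After α: (229, 90).
Z = 90 is thorium.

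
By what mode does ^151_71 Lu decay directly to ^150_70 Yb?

ΔA = 150 − 151 = -1; ΔZ = 70 − 71 = -1.
A drops by 1 and Z drops by 1 — a proton was emitted.

proton emission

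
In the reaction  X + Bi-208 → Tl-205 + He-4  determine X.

neutron

Conserve mass number: A + 208 = 205 + 4, so A = 1.
Conserve atomic number: Z + 83 = 81 + 2, so Z = 0.
A = 1 and Z = 0 is n — a neutron.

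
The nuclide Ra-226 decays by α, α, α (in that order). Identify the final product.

Start: (A, Z) = (226, 88).
After α: (222, 86).
After α: (218, 84).
After α: (214, 82).
Z = 82 is lead.

Pb-214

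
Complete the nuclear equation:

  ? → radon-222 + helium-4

Conserve mass number: A = 222 + 4, so A = 226.
Conserve atomic number: Z = 86 + 2, so Z = 88.
Z = 88 is radium, so the species is radium-226.

Ra-226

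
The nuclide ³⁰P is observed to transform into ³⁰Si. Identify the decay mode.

beta-plus decay or electron capture

ΔA = 30 − 30 = 0; ΔZ = 14 − 15 = -1.
A is unchanged and Z drops by 1 — a proton has become a neutron (β⁺ emission or electron capture).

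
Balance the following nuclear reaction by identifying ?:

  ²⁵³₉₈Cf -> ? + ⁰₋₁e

Es-253

Conserve mass number: 253 = A + 0, so A = 253.
Conserve atomic number: 98 = Z − 1, so Z = 99.
Z = 99 is einsteinium, so the species is ²⁵³₉₉Es.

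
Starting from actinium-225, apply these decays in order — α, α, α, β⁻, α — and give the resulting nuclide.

Pb-209

Start: (A, Z) = (225, 89).
After α: (221, 87).
After α: (217, 85).
After α: (213, 83).
After β⁻: (213, 84).
After α: (209, 82).
Z = 82 is lead.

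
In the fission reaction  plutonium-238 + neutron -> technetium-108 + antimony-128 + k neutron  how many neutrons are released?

Conserve mass number: 239 = 108 + 128 + k, so k = 239 − 236 = 3.
Check atomic number: 94 = 43 + 51 + 0 = 94. ✓

3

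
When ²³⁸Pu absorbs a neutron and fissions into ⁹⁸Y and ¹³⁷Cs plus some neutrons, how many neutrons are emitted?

Conserve mass number: 239 = 98 + 137 + k, so k = 239 − 235 = 4.
Check atomic number: 94 = 39 + 55 + 0 = 94. ✓

4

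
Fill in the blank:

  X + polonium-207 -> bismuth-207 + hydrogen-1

Conserve mass number: A + 207 = 207 + 1, so A = 1.
Conserve atomic number: Z + 84 = 83 + 1, so Z = 0.
A = 1 and Z = 0 is neutron — a neutron.

neutron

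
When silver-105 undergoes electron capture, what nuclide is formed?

Pd-105

Electron capture: mass number changes by +0, atomic number by -1.
A: 105 = 105; Z: 47 − 1 = 46.
Z = 46 is palladium, so the daughter is palladium-105.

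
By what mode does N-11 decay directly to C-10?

proton emission

ΔA = 10 − 11 = -1; ΔZ = 6 − 7 = -1.
A drops by 1 and Z drops by 1 — a proton was emitted.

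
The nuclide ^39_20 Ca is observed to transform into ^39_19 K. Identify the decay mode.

beta-plus decay or electron capture

ΔA = 39 − 39 = 0; ΔZ = 19 − 20 = -1.
A is unchanged and Z drops by 1 — a proton has become a neutron (β⁺ emission or electron capture).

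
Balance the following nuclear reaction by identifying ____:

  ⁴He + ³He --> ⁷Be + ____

Conserve mass number: 4 + 3 = 7 + A, so A = 0.
Conserve atomic number: 2 + 2 = 4 + Z, so Z = 0.
A = 0 and Z = 0 is γ — a gamma ray.

gamma ray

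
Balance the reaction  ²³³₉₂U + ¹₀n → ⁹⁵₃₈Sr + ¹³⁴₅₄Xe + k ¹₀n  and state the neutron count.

5

Conserve mass number: 234 = 95 + 134 + k, so k = 234 − 229 = 5.
Check atomic number: 92 = 38 + 54 + 0 = 92. ✓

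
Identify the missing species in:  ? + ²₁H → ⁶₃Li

Conserve mass number: A + 2 = 6, so A = 4.
Conserve atomic number: Z + 1 = 3, so Z = 2.
A = 4 and Z = 2 is ⁴₂He — an alpha particle.

alpha particle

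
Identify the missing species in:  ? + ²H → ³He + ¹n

deuteron

Conserve mass number: A + 2 = 3 + 1, so A = 2.
Conserve atomic number: Z + 1 = 2 + 0, so Z = 1.
A = 2 and Z = 1 is ²H — a deuteron.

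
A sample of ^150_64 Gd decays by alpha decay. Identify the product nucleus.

Sm-146

Alpha decay: mass number changes by -4, atomic number by -2.
A: 150 − 4 = 146; Z: 64 − 2 = 62.
Z = 62 is samarium, so the daughter is ^146_62 Sm.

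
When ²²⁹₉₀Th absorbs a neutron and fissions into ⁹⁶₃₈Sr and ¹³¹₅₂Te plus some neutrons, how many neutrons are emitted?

Conserve mass number: 230 = 96 + 131 + k, so k = 230 − 227 = 3.
Check atomic number: 90 = 38 + 52 + 0 = 90. ✓

3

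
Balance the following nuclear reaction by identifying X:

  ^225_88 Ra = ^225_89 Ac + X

Conserve mass number: 225 = 225 + A, so A = 0.
Conserve atomic number: 88 = 89 + Z, so Z = -1.
A = 0 and Z = -1 is ^0_-1 e — a beta-minus particle.

beta-minus particle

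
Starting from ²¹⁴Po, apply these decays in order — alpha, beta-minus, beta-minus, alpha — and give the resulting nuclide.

Start: (A, Z) = (214, 84).
After α: (210, 82).
After β⁻: (210, 83).
After β⁻: (210, 84).
After α: (206, 82).
Z = 82 is lead.

Pb-206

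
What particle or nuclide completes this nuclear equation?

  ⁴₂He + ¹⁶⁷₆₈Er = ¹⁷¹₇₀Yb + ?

Conserve mass number: 4 + 167 = 171 + A, so A = 0.
Conserve atomic number: 2 + 68 = 70 + Z, so Z = 0.
A = 0 and Z = 0 is ⁰₀γ — a gamma ray.

gamma ray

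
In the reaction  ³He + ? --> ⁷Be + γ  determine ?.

Conserve mass number: 3 + A = 7 + 0, so A = 4.
Conserve atomic number: 2 + Z = 4 + 0, so Z = 2.
A = 4 and Z = 2 is ⁴He — an alpha particle.

alpha particle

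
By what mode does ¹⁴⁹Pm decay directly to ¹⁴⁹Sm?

ΔA = 149 − 149 = 0; ΔZ = 62 − 61 = +1.
A is unchanged and Z rises by 1 — a neutron has become a proton (β⁻ decay).

beta-minus decay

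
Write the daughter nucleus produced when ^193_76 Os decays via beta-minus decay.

Ir-193

Beta-minus decay: mass number changes by +0, atomic number by +1.
A: 193 = 193; Z: 76 + 1 = 77.
Z = 77 is iridium, so the daughter is ^193_77 Ir.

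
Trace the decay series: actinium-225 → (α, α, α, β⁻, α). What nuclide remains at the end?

Pb-209

Start: (A, Z) = (225, 89).
After α: (221, 87).
After α: (217, 85).
After α: (213, 83).
After β⁻: (213, 84).
After α: (209, 82).
Z = 82 is lead.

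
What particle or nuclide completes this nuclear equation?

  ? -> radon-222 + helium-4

Ra-226

Conserve mass number: A = 222 + 4, so A = 226.
Conserve atomic number: Z = 86 + 2, so Z = 88.
Z = 88 is radium, so the species is radium-226.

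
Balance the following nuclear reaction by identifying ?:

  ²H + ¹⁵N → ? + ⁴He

C-13

Conserve mass number: 2 + 15 = A + 4, so A = 13.
Conserve atomic number: 1 + 7 = Z + 2, so Z = 6.
Z = 6 is carbon, so the species is ¹³C.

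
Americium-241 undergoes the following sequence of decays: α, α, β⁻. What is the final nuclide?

Start: (A, Z) = (241, 95).
After α: (237, 93).
After α: (233, 91).
After β⁻: (233, 92).
Z = 92 is uranium.

U-233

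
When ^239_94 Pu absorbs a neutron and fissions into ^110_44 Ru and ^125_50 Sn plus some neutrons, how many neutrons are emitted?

Conserve mass number: 240 = 110 + 125 + k, so k = 240 − 235 = 5.
Check atomic number: 94 = 44 + 50 + 0 = 94. ✓

5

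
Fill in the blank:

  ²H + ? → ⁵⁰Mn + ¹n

Conserve mass number: 2 + A = 50 + 1, so A = 49.
Conserve atomic number: 1 + Z = 25 + 0, so Z = 24.
Z = 24 is chromium, so the species is ⁴⁹Cr.

Cr-49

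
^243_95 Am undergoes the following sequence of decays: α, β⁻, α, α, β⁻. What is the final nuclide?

Start: (A, Z) = (243, 95).
After α: (239, 93).
After β⁻: (239, 94).
After α: (235, 92).
After α: (231, 90).
After β⁻: (231, 91).
Z = 91 is protactinium.

Pa-231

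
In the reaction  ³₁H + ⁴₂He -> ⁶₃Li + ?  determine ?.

neutron

Conserve mass number: 3 + 4 = 6 + A, so A = 1.
Conserve atomic number: 1 + 2 = 3 + Z, so Z = 0.
A = 1 and Z = 0 is ¹₀n — a neutron.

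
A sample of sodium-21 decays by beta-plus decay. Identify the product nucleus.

Beta-plus decay: mass number changes by +0, atomic number by -1.
A: 21 = 21; Z: 11 − 1 = 10.
Z = 10 is neon, so the daughter is neon-21.

Ne-21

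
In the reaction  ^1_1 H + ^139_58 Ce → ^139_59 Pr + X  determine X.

neutron

Conserve mass number: 1 + 139 = 139 + A, so A = 1.
Conserve atomic number: 1 + 58 = 59 + Z, so Z = 0.
A = 1 and Z = 0 is ^1_0 n — a neutron.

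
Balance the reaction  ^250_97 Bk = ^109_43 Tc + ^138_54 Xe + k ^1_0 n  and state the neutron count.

Conserve mass number: 250 = 109 + 138 + k, so k = 250 − 247 = 3.
Check atomic number: 97 = 43 + 54 + 0 = 97. ✓

3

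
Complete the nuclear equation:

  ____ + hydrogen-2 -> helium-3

Conserve mass number: A + 2 = 3, so A = 1.
Conserve atomic number: Z + 1 = 2, so Z = 1.
A = 1 and Z = 1 is hydrogen-1 — a proton.

proton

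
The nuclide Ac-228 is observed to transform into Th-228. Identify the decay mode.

beta-minus decay

ΔA = 228 − 228 = 0; ΔZ = 90 − 89 = +1.
A is unchanged and Z rises by 1 — a neutron has become a proton (β⁻ decay).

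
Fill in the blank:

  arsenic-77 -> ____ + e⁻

Se-77

Conserve mass number: 77 = A + 0, so A = 77.
Conserve atomic number: 33 = Z − 1, so Z = 34.
Z = 34 is selenium, so the species is selenium-77.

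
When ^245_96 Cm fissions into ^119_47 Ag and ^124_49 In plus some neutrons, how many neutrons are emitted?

Conserve mass number: 245 = 119 + 124 + k, so k = 245 − 243 = 2.
Check atomic number: 96 = 47 + 49 + 0 = 96. ✓

2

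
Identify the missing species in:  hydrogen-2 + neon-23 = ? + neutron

Conserve mass number: 2 + 23 = A + 1, so A = 24.
Conserve atomic number: 1 + 10 = Z + 0, so Z = 11.
Z = 11 is sodium, so the species is sodium-24.

Na-24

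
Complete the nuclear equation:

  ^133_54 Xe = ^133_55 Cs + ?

Conserve mass number: 133 = 133 + A, so A = 0.
Conserve atomic number: 54 = 55 + Z, so Z = -1.
A = 0 and Z = -1 is ^0_-1 e — a beta-minus particle.

beta-minus particle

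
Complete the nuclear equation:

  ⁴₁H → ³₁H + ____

neutron

Conserve mass number: 4 = 3 + A, so A = 1.
Conserve atomic number: 1 = 1 + Z, so Z = 0.
A = 1 and Z = 0 is ¹₀n — a neutron.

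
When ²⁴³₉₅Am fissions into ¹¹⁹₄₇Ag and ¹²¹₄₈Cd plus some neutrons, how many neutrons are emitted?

Conserve mass number: 243 = 119 + 121 + k, so k = 243 − 240 = 3.
Check atomic number: 95 = 47 + 48 + 0 = 95. ✓

3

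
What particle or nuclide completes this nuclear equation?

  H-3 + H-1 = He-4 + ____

gamma ray

Conserve mass number: 3 + 1 = 4 + A, so A = 0.
Conserve atomic number: 1 + 1 = 2 + Z, so Z = 0.
A = 0 and Z = 0 is γ — a gamma ray.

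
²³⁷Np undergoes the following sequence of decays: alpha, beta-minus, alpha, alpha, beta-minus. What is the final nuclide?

Start: (A, Z) = (237, 93).
After α: (233, 91).
After β⁻: (233, 92).
After α: (229, 90).
After α: (225, 88).
After β⁻: (225, 89).
Z = 89 is actinium.

Ac-225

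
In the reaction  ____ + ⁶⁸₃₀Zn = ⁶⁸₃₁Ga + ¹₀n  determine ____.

proton

Conserve mass number: A + 68 = 68 + 1, so A = 1.
Conserve atomic number: Z + 30 = 31 + 0, so Z = 1.
A = 1 and Z = 1 is ¹₁H — a proton.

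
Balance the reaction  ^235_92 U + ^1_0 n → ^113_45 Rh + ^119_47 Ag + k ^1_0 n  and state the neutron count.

Conserve mass number: 236 = 113 + 119 + k, so k = 236 − 232 = 4.
Check atomic number: 92 = 45 + 47 + 0 = 92. ✓

4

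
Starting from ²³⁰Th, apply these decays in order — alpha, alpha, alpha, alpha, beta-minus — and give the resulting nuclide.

Bi-214

Start: (A, Z) = (230, 90).
After α: (226, 88).
After α: (222, 86).
After α: (218, 84).
After α: (214, 82).
After β⁻: (214, 83).
Z = 83 is bismuth.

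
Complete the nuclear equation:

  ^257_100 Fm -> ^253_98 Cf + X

Conserve mass number: 257 = 253 + A, so A = 4.
Conserve atomic number: 100 = 98 + Z, so Z = 2.
A = 4 and Z = 2 is ^4_2 He — an alpha particle.

alpha particle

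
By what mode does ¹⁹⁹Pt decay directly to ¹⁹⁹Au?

beta-minus decay

ΔA = 199 − 199 = 0; ΔZ = 79 − 78 = +1.
A is unchanged and Z rises by 1 — a neutron has become a proton (β⁻ decay).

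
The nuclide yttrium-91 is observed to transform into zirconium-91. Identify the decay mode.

beta-minus decay

ΔA = 91 − 91 = 0; ΔZ = 40 − 39 = +1.
A is unchanged and Z rises by 1 — a neutron has become a proton (β⁻ decay).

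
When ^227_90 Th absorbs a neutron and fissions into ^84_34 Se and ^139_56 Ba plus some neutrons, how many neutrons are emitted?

Conserve mass number: 228 = 84 + 139 + k, so k = 228 − 223 = 5.
Check atomic number: 90 = 34 + 56 + 0 = 90. ✓

5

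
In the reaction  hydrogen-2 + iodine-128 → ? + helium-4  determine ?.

Conserve mass number: 2 + 128 = A + 4, so A = 126.
Conserve atomic number: 1 + 53 = Z + 2, so Z = 52.
Z = 52 is tellurium, so the species is tellurium-126.

Te-126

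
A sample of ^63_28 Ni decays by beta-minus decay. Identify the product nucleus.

Beta-minus decay: mass number changes by +0, atomic number by +1.
A: 63 = 63; Z: 28 + 1 = 29.
Z = 29 is copper, so the daughter is ^63_29 Cu.

Cu-63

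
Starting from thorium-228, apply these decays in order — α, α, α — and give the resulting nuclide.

Start: (A, Z) = (228, 90).
After α: (224, 88).
After α: (220, 86).
After α: (216, 84).
Z = 84 is polonium.

Po-216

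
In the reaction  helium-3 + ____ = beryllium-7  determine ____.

Conserve mass number: 3 + A = 7, so A = 4.
Conserve atomic number: 2 + Z = 4, so Z = 2.
A = 4 and Z = 2 is helium-4 — an alpha particle.

alpha particle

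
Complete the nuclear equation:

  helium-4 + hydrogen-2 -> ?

Conserve mass number: 4 + 2 = A, so A = 6.
Conserve atomic number: 2 + 1 = Z, so Z = 3.
Z = 3 is lithium, so the species is lithium-6.

Li-6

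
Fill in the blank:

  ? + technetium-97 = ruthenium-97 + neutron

Conserve mass number: A + 97 = 97 + 1, so A = 1.
Conserve atomic number: Z + 43 = 44 + 0, so Z = 1.
A = 1 and Z = 1 is hydrogen-1 — a proton.

proton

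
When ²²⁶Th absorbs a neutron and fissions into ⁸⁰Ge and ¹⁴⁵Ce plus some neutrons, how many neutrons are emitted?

Conserve mass number: 227 = 80 + 145 + k, so k = 227 − 225 = 2.
Check atomic number: 90 = 32 + 58 + 0 = 90. ✓

2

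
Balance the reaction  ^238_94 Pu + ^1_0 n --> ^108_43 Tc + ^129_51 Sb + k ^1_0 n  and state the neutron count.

2

Conserve mass number: 239 = 108 + 129 + k, so k = 239 − 237 = 2.
Check atomic number: 94 = 43 + 51 + 0 = 94. ✓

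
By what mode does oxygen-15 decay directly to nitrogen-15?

ΔA = 15 − 15 = 0; ΔZ = 7 − 8 = -1.
A is unchanged and Z drops by 1 — a proton has become a neutron (β⁺ emission or electron capture).

beta-plus decay or electron capture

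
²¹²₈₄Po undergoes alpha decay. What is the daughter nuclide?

Alpha decay: mass number changes by -4, atomic number by -2.
A: 212 − 4 = 208; Z: 84 − 2 = 82.
Z = 82 is lead, so the daughter is ²⁰⁸₈₂Pb.

Pb-208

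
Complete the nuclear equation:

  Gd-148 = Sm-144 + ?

Conserve mass number: 148 = 144 + A, so A = 4.
Conserve atomic number: 64 = 62 + Z, so Z = 2.
A = 4 and Z = 2 is He-4 — an alpha particle.

alpha particle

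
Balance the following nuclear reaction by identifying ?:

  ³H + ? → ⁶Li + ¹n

alpha particle

Conserve mass number: 3 + A = 6 + 1, so A = 4.
Conserve atomic number: 1 + Z = 3 + 0, so Z = 2.
A = 4 and Z = 2 is ⁴He — an alpha particle.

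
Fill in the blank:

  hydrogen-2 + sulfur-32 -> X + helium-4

Conserve mass number: 2 + 32 = A + 4, so A = 30.
Conserve atomic number: 1 + 16 = Z + 2, so Z = 15.
Z = 15 is phosphorus, so the species is phosphorus-30.

P-30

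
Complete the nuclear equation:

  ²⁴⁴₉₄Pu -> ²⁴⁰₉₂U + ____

Conserve mass number: 244 = 240 + A, so A = 4.
Conserve atomic number: 94 = 92 + Z, so Z = 2.
A = 4 and Z = 2 is ⁴₂He — an alpha particle.

alpha particle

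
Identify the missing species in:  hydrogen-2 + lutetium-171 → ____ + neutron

Hf-172

Conserve mass number: 2 + 171 = A + 1, so A = 172.
Conserve atomic number: 1 + 71 = Z + 0, so Z = 72.
Z = 72 is hafnium, so the species is hafnium-172.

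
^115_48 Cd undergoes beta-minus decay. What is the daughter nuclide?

In-115

Beta-minus decay: mass number changes by +0, atomic number by +1.
A: 115 = 115; Z: 48 + 1 = 49.
Z = 49 is indium, so the daughter is ^115_49 In.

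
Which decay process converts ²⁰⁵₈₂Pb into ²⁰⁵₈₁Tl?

beta-plus decay or electron capture

ΔA = 205 − 205 = 0; ΔZ = 81 − 82 = -1.
A is unchanged and Z drops by 1 — a proton has become a neutron (β⁺ emission or electron capture).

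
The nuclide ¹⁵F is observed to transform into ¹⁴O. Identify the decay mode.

ΔA = 14 − 15 = -1; ΔZ = 8 − 9 = -1.
A drops by 1 and Z drops by 1 — a proton was emitted.

proton emission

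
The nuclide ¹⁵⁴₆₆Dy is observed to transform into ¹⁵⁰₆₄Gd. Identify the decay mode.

ΔA = 150 − 154 = -4; ΔZ = 64 − 66 = -2.
A drops by 4 and Z drops by 2 — the signature of alpha emission.

alpha decay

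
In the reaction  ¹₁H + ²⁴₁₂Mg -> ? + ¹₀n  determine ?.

Al-24

Conserve mass number: 1 + 24 = A + 1, so A = 24.
Conserve atomic number: 1 + 12 = Z + 0, so Z = 13.
Z = 13 is aluminium, so the species is ²⁴₁₃Al.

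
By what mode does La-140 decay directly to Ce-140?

beta-minus decay

ΔA = 140 − 140 = 0; ΔZ = 58 − 57 = +1.
A is unchanged and Z rises by 1 — a neutron has become a proton (β⁻ decay).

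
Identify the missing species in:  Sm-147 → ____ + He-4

Conserve mass number: 147 = A + 4, so A = 143.
Conserve atomic number: 62 = Z + 2, so Z = 60.
Z = 60 is neodymium, so the species is Nd-143.

Nd-143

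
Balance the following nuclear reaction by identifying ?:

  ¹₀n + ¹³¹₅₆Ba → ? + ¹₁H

Conserve mass number: 1 + 131 = A + 1, so A = 131.
Conserve atomic number: 0 + 56 = Z + 1, so Z = 55.
Z = 55 is caesium, so the species is ¹³¹₅₅Cs.

Cs-131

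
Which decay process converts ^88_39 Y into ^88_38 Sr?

ΔA = 88 − 88 = 0; ΔZ = 38 − 39 = -1.
A is unchanged and Z drops by 1 — a proton has become a neutron (β⁺ emission or electron capture).

beta-plus decay or electron capture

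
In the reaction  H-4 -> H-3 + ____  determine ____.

Conserve mass number: 4 = 3 + A, so A = 1.
Conserve atomic number: 1 = 1 + Z, so Z = 0.
A = 1 and Z = 0 is n — a neutron.

neutron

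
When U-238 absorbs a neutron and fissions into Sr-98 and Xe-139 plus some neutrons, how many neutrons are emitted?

Conserve mass number: 239 = 98 + 139 + k, so k = 239 − 237 = 2.
Check atomic number: 92 = 38 + 54 + 0 = 92. ✓

2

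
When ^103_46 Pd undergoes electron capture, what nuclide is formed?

Rh-103

Electron capture: mass number changes by +0, atomic number by -1.
A: 103 = 103; Z: 46 − 1 = 45.
Z = 45 is rhodium, so the daughter is ^103_45 Rh.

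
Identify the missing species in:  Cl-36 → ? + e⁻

Ar-36

Conserve mass number: 36 = A + 0, so A = 36.
Conserve atomic number: 17 = Z − 1, so Z = 18.
Z = 18 is argon, so the species is Ar-36.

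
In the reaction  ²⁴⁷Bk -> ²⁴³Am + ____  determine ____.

alpha particle

Conserve mass number: 247 = 243 + A, so A = 4.
Conserve atomic number: 97 = 95 + Z, so Z = 2.
A = 4 and Z = 2 is ⁴He — an alpha particle.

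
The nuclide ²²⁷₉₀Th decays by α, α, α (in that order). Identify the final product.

Po-215

Start: (A, Z) = (227, 90).
After α: (223, 88).
After α: (219, 86).
After α: (215, 84).
Z = 84 is polonium.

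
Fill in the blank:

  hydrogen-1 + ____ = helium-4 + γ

triton

Conserve mass number: 1 + A = 4 + 0, so A = 3.
Conserve atomic number: 1 + Z = 2 + 0, so Z = 1.
A = 3 and Z = 1 is hydrogen-3 — a triton.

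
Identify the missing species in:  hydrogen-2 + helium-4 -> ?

Conserve mass number: 2 + 4 = A, so A = 6.
Conserve atomic number: 1 + 2 = Z, so Z = 3.
Z = 3 is lithium, so the species is lithium-6.

Li-6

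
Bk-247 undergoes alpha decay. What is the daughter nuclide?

Am-243

Alpha decay: mass number changes by -4, atomic number by -2.
A: 247 − 4 = 243; Z: 97 − 2 = 95.
Z = 95 is americium, so the daughter is Am-243.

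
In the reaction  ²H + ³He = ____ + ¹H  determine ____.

He-4

Conserve mass number: 2 + 3 = A + 1, so A = 4.
Conserve atomic number: 1 + 2 = Z + 1, so Z = 2.
A = 4 and Z = 2 is ⁴He — an alpha particle.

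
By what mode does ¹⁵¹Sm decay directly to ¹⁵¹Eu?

beta-minus decay

ΔA = 151 − 151 = 0; ΔZ = 63 − 62 = +1.
A is unchanged and Z rises by 1 — a neutron has become a proton (β⁻ decay).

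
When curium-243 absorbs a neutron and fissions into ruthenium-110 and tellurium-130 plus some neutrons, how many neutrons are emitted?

Conserve mass number: 244 = 110 + 130 + k, so k = 244 − 240 = 4.
Check atomic number: 96 = 44 + 52 + 0 = 96. ✓

4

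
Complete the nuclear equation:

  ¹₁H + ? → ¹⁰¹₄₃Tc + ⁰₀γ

Conserve mass number: 1 + A = 101 + 0, so A = 100.
Conserve atomic number: 1 + Z = 43 + 0, so Z = 42.
Z = 42 is molybdenum, so the species is ¹⁰⁰₄₂Mo.

Mo-100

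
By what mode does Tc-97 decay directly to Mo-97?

ΔA = 97 − 97 = 0; ΔZ = 42 − 43 = -1.
A is unchanged and Z drops by 1 — a proton has become a neutron (β⁺ emission or electron capture).

beta-plus decay or electron capture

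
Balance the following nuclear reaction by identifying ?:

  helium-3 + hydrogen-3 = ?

Li-6

Conserve mass number: 3 + 3 = A, so A = 6.
Conserve atomic number: 2 + 1 = Z, so Z = 3.
Z = 3 is lithium, so the species is lithium-6.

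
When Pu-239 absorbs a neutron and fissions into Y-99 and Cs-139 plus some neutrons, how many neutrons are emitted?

Conserve mass number: 240 = 99 + 139 + k, so k = 240 − 238 = 2.
Check atomic number: 94 = 39 + 55 + 0 = 94. ✓

2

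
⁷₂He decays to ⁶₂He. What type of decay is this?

neutron emission

ΔA = 6 − 7 = -1; ΔZ = 2 − 2 = +0.
A drops by 1 with Z unchanged — a neutron was emitted.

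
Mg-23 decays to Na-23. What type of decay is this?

beta-plus decay or electron capture

ΔA = 23 − 23 = 0; ΔZ = 11 − 12 = -1.
A is unchanged and Z drops by 1 — a proton has become a neutron (β⁺ emission or electron capture).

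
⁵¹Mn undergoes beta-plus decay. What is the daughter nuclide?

Beta-plus decay: mass number changes by +0, atomic number by -1.
A: 51 = 51; Z: 25 − 1 = 24.
Z = 24 is chromium, so the daughter is ⁵¹Cr.

Cr-51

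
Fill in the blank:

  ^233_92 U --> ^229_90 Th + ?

Conserve mass number: 233 = 229 + A, so A = 4.
Conserve atomic number: 92 = 90 + Z, so Z = 2.
A = 4 and Z = 2 is ^4_2 He — an alpha particle.

alpha particle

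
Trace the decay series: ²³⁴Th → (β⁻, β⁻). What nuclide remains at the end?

U-234

Start: (A, Z) = (234, 90).
After β⁻: (234, 91).
After β⁻: (234, 92).
Z = 92 is uranium.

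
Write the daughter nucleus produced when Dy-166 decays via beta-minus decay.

Beta-minus decay: mass number changes by +0, atomic number by +1.
A: 166 = 166; Z: 66 + 1 = 67.
Z = 67 is holmium, so the daughter is Ho-166.

Ho-166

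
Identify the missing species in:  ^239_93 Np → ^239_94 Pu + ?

Conserve mass number: 239 = 239 + A, so A = 0.
Conserve atomic number: 93 = 94 + Z, so Z = -1.
A = 0 and Z = -1 is ^0_-1 e — a beta-minus particle.

beta-minus particle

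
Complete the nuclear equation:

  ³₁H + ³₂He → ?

Li-6

Conserve mass number: 3 + 3 = A, so A = 6.
Conserve atomic number: 1 + 2 = Z, so Z = 3.
Z = 3 is lithium, so the species is ⁶₃Li.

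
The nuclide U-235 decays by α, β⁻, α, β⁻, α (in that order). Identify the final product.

Start: (A, Z) = (235, 92).
After α: (231, 90).
After β⁻: (231, 91).
After α: (227, 89).
After β⁻: (227, 90).
After α: (223, 88).
Z = 88 is radium.

Ra-223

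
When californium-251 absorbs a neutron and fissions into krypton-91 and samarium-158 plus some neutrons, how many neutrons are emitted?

3

Conserve mass number: 252 = 91 + 158 + k, so k = 252 − 249 = 3.
Check atomic number: 98 = 36 + 62 + 0 = 98. ✓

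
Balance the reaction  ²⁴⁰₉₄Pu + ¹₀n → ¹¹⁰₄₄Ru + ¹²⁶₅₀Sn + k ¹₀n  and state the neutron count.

5

Conserve mass number: 241 = 110 + 126 + k, so k = 241 − 236 = 5.
Check atomic number: 94 = 44 + 50 + 0 = 94. ✓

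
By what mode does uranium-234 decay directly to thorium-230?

ΔA = 230 − 234 = -4; ΔZ = 90 − 92 = -2.
A drops by 4 and Z drops by 2 — the signature of alpha emission.

alpha decay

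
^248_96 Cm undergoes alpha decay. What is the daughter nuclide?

Pu-244

Alpha decay: mass number changes by -4, atomic number by -2.
A: 248 − 4 = 244; Z: 96 − 2 = 94.
Z = 94 is plutonium, so the daughter is ^244_94 Pu.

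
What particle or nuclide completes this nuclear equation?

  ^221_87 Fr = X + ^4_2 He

Conserve mass number: 221 = A + 4, so A = 217.
Conserve atomic number: 87 = Z + 2, so Z = 85.
Z = 85 is astatine, so the species is ^217_85 At.

At-217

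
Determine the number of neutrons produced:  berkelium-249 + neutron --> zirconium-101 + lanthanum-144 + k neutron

Conserve mass number: 250 = 101 + 144 + k, so k = 250 − 245 = 5.
Check atomic number: 97 = 40 + 57 + 0 = 97. ✓

5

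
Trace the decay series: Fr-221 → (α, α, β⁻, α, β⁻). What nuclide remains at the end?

Start: (A, Z) = (221, 87).
After α: (217, 85).
After α: (213, 83).
After β⁻: (213, 84).
After α: (209, 82).
After β⁻: (209, 83).
Z = 83 is bismuth.

Bi-209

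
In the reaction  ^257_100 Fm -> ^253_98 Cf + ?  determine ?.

alpha particle

Conserve mass number: 257 = 253 + A, so A = 4.
Conserve atomic number: 100 = 98 + Z, so Z = 2.
A = 4 and Z = 2 is ^4_2 He — an alpha particle.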